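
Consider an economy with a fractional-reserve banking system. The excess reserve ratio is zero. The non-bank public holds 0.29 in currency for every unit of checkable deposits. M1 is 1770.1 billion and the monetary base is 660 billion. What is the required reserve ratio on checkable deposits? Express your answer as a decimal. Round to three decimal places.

Using m = M/MB = 1770.1/660 ≈ 2.681970. Since m = (1 + c)/(c + rr + e), the denominator satisfies c + rr + e = (1 + c)/m = (1 + 0.29) / 2.681970 ≈ 0.480990.
With c = 0.29 and e = 0, the required reserve ratio on checkable deposits is 0.480990 − 0.29 − 0 = 0.19099.

0.191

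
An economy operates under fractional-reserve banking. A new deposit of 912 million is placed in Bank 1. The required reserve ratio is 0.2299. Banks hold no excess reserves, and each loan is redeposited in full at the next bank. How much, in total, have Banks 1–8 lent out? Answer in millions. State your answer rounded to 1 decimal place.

Bank i lends (1 − rr)^i of the original deposit: Bank 1 lends 912·0.7701 = 702.3312, Bank 2 lends 912·0.7701² ≈ 540.8653, and so on.
Summing a geometric series: total = 912·[0.7701·(1 − 0.7701^8) / (1 − 0.7701)] ≈ 2677.0395 million.

2677.0 million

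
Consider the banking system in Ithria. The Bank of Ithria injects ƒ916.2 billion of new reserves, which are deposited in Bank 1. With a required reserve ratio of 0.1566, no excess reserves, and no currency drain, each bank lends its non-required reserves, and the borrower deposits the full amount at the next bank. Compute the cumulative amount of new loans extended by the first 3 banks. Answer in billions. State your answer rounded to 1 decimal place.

Bank i lends (1 − rr)^i of the original deposit: Bank 1 lends 916.2·0.8434 ≈ 772.7231, Bank 2 lends 916.2·0.8434² ≈ 651.7146, and so on.
Summing a geometric series: total = 916.2·[0.8434·(1 − 0.8434^3) / (1 − 0.8434)] ≈ 1974.0939 billion.

ƒ1974.1 billion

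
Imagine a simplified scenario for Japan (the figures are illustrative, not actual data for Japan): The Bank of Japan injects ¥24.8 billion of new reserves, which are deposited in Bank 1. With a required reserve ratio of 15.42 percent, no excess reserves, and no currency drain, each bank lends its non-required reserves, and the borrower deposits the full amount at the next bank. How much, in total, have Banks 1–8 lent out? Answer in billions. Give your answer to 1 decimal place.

¥100.4 billion

Bank i lends (1 − rr)^i of the original deposit: Bank 1 lends 24.8·0.8458 ≈ 20.9758, Bank 2 lends 24.8·0.8458² ≈ 17.7414, and so on.
Summing a geometric series: total = 24.8·[0.8458·(1 − 0.8458^8) / (1 − 0.8458)] ≈ 100.4033 billion.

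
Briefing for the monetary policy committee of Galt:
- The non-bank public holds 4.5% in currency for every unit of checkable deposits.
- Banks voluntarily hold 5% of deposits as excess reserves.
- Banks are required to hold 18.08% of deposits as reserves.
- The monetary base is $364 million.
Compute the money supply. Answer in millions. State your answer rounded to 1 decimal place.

$1379.2 million

The money multiplier is m = (1 + c) / (rr + e + c) = (1 + 0.045) / (0.1808 + 0.05 + 0.045) ≈ 3.78898.
So M = m × MB = 3.78898 × 364 ≈ 1379.1887 million.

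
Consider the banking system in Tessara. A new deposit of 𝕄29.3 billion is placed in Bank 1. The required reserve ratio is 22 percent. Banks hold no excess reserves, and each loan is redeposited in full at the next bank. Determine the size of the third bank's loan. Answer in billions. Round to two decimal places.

Each bank lends a fraction (1 − rr) = 0.7800 of the deposit it receives, so Bank 3 receives 29.3·0.7800^2 and lends 29.3·0.7800^3 ≈ 13.9044 billion.

𝕄13.90 billion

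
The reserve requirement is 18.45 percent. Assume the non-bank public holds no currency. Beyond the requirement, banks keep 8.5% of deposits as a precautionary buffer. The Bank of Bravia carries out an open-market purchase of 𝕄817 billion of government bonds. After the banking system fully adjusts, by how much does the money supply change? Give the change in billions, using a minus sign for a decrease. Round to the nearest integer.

The money multiplier is m = 1 / (rr + e) = 1 / (0.1845 + 0.085) ≈ 3.7106.
The purchase adds 817 billion of base, so ΔM = m × ΔMB = 3.7106 × (+817) = 3031.5602 billion.

𝕄3032 billion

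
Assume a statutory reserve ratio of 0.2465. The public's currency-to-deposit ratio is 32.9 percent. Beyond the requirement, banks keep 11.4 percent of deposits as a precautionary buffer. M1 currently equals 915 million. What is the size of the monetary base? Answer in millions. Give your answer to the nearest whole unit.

475 million

The money multiplier is m = (1 + c) / (rr + e + c) = (1 + 0.329) / (0.2465 + 0.114 + 0.329) ≈ 1.9275.
MB = M / m = 915 / 1.9275 ≈ 474.7082 million.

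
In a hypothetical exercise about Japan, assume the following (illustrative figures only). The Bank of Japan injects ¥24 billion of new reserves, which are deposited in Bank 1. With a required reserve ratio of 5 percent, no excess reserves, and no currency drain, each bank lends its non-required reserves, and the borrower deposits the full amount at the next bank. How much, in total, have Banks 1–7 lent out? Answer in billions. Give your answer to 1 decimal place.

¥137.6 billion

Bank i lends (1 − rr)^i of the original deposit: Bank 1 lends 24·0.9500 = 22.8000, Bank 2 lends 24·0.9500² = 21.6600, and so on.
Summing a geometric series: total = 24·[0.9500·(1 − 0.9500^7) / (1 − 0.9500)] ≈ 137.5582 billion.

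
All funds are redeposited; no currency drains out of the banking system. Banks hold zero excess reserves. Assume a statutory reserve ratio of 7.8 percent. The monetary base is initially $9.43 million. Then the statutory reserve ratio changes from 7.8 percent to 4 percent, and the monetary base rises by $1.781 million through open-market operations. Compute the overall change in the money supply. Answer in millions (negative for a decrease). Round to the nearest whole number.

$159 million

Before: m₁ = 1 / (0.078) ≈ 12.8205, MB₁ = 9.43, so M₁ = 12.8205 × 9.43 ≈ 120.8973 million.
After: m₂ = 1 / (0.04) = 25, MB₂ = 9.43 + 1.781 = 11.211, so M₂ = 25 × 11.211 = 280.275 million.
ΔM = M₂ − M₁ = 280.275 − 120.8973 = 159.3777 million.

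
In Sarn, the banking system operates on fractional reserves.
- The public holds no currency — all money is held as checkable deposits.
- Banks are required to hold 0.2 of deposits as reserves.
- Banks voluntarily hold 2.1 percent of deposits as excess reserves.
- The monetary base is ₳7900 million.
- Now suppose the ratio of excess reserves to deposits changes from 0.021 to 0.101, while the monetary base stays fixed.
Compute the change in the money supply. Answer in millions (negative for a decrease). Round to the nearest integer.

Initially m₁ = 1 / (0.2 + 0.021) ≈ 4.52489, so M₁ = 4.52489 × 7900 = 35746.631 million.
After the change m₂ = 1 / (0.2 + 0.101) ≈ 3.32226, so M₂ = 3.32226 × 7900 = 26245.854 million.
ΔM = M₂ − M₁ = 26245.854 − 35746.631 = -9500.777 million.

-9501 million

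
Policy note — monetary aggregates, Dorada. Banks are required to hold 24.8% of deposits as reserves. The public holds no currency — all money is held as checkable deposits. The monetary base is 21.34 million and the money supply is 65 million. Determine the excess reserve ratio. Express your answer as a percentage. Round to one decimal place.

8.0%

Using m = M/MB = 65/21.34 ≈ 3.045923. Since m = (1 + c)/(c + rr + e), the denominator satisfies c + rr + e = (1 + c)/m = (1 + 0) / 3.045923 ≈ 0.328308.
With c = 0 and rr = 0.248, the excess reserve ratio is 0.328308 − 0 − 0.248 = 0.080308.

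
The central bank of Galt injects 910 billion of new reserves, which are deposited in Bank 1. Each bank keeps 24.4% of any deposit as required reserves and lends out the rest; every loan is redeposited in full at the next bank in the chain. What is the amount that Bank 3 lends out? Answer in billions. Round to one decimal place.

393.2 billion

Each bank lends a fraction (1 − rr) = 0.7560 of the deposit it receives, so Bank 3 receives 910·0.7560^2 and lends 910·0.7560^3 ≈ 393.1939 billion.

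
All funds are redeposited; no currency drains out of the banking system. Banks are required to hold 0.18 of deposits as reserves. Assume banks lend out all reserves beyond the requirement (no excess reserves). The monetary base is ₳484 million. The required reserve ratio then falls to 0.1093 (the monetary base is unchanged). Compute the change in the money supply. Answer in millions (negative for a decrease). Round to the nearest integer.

Initially m₁ = 1 / (0.18) ≈ 5.5556, so M₁ = 5.5556 × 484 = 2688.9104 million.
After the change m₂ = 1 / (0.1093) ≈ 9.1491, so M₂ = 9.1491 × 484 = 4428.1644 million.
ΔM = M₂ − M₁ = 4428.1644 − 2688.9104 = 1739.254 million.

₳1739 million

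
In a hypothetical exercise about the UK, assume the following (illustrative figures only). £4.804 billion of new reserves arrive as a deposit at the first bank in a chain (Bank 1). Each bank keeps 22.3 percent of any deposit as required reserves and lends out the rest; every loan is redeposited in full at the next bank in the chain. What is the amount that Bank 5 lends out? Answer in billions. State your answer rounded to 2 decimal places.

Each bank lends a fraction (1 − rr) = 0.7770 of the deposit it receives, so Bank 5 receives 4.804·0.7770^4 and lends 4.804·0.7770^5 ≈ 1.3605 billion.

£1.36 billion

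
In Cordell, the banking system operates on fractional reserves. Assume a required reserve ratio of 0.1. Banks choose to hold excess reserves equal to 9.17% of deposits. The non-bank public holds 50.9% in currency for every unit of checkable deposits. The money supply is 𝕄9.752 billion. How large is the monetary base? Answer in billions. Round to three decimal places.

The money multiplier is m = (1 + c) / (rr + e + c) = (1 + 0.509) / (0.1 + 0.0917 + 0.509) ≈ 2.15356.
MB = M / m = 9.752 / 2.15356 ≈ 4.5283 billion.

𝕄4.528 billion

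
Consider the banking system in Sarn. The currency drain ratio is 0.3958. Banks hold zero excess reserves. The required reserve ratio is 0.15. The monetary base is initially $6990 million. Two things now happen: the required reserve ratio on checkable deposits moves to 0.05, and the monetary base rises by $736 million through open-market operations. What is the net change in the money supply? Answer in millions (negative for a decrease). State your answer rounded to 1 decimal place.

Before: m₁ = (1 + 0.3958) / (0.15 + 0.3958) ≈ 2.557347, MB₁ = 6990, so M₁ = 2.557347 × 6990 ≈ 17875.8555 million.
After: m₂ = (1 + 0.3958) / (0.05 + 0.3958) ≈ 3.131000, MB₂ = 6990 + 736 = 7726, so M₂ = 3.131000 × 7726 = 24190.106 million.
ΔM = M₂ − M₁ = 24190.106 − 17875.8555 = 6314.2505 million.

$6314.3 million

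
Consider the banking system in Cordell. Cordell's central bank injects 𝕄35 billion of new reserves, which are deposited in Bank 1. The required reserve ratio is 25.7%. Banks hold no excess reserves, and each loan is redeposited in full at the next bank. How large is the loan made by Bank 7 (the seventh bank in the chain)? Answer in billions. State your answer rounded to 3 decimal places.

Each bank lends a fraction (1 − rr) = 0.7430 of the deposit it receives, so Bank 7 receives 35·0.7430^6 and lends 35·0.7430^7 ≈ 4.3751 billion.

𝕄4.375 billion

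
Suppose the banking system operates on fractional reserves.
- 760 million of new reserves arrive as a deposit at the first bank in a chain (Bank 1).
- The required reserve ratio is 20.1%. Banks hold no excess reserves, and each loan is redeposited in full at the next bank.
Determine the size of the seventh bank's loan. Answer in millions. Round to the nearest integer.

Each bank lends a fraction (1 − rr) = 0.7990 of the deposit it receives, so Bank 7 receives 760·0.7990^6 and lends 760·0.7990^7 ≈ 157.9942 million.

158 million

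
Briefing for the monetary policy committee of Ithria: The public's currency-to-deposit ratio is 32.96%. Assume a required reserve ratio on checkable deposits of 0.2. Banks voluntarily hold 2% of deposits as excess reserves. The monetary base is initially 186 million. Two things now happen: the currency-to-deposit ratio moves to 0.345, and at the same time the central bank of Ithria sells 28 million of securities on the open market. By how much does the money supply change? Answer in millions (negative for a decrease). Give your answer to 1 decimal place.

Before: m₁ = (1 + 0.3296) / (0.2 + 0.02 + 0.3296) ≈ 2.41921, MB₁ = 186, so M₁ = 2.41921 × 186 ≈ 449.9731 million.
After: m₂ = (1 + 0.345) / (0.2 + 0.02 + 0.345) ≈ 2.38053, MB₂ = 186 − 28 = 158, so M₂ = 2.38053 × 158 ≈ 376.1237 million.
ΔM = M₂ − M₁ = 376.1237 − 449.9731 = -73.8494 million.

-73.8 million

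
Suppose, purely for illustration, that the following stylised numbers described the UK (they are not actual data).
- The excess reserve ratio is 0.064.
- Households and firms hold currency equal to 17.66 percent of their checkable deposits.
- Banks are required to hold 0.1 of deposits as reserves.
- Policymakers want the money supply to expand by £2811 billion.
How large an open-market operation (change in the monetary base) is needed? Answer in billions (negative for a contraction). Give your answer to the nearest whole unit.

£814 billion

The money multiplier is m = (1 + c) / (rr + e + c) = (1 + 0.1766) / (0.1 + 0.064 + 0.1766) ≈ 3.45449.
ΔMB = ΔM / m = (+2811) / 3.45449 ≈ 813.7236 billion.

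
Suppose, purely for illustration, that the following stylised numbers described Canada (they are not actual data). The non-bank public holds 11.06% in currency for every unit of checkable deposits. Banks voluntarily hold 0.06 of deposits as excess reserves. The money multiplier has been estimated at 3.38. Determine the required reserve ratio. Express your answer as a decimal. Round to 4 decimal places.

0.1580

Using m = 3.38. Since m = (1 + c)/(c + rr + e), the denominator satisfies c + rr + e = (1 + c)/m = (1 + 0.1106) / 3.38 ≈ 0.328580.
With c = 0.1106 and e = 0.06, the required reserve ratio is 0.328580 − 0.1106 − 0.06 = 0.15798.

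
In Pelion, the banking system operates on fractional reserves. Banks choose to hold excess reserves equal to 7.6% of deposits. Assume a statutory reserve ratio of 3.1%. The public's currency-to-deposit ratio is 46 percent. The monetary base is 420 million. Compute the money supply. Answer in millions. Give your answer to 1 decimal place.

The money multiplier is m = (1 + c) / (rr + e + c) = (1 + 0.46) / (0.031 + 0.076 + 0.46) ≈ 2.57496.
So M = m × MB = 2.57496 × 420 = 1081.4832 million.

1081.5 million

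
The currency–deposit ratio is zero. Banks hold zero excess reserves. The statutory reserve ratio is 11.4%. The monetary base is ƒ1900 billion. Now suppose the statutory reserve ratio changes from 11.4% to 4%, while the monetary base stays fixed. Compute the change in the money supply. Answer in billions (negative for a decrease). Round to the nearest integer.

Initially m₁ = 1 / (0.114) ≈ 8.77193, so M₁ = 8.77193 × 1900 = 16666.667 billion.
After the change m₂ = 1 / (0.04) = 25, so M₂ = 25 × 1900 = 47500 billion.
ΔM = M₂ − M₁ = 47500 − 16666.667 = 30833.333 billion.

ƒ30833 billion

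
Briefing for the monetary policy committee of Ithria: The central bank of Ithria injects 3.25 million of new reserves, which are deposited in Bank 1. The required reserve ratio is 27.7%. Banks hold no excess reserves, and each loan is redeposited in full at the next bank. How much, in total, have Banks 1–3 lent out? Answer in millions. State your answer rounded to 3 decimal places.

5.277 million

Bank i lends (1 − rr)^i of the original deposit: Bank 1 lends 3.25·0.7230 ≈ 2.3497, Bank 2 lends 3.25·0.7230² ≈ 1.6989, and so on.
Summing a geometric series: total = 3.25·[0.7230·(1 − 0.7230^3) / (1 − 0.7230)] ≈ 5.2769 million.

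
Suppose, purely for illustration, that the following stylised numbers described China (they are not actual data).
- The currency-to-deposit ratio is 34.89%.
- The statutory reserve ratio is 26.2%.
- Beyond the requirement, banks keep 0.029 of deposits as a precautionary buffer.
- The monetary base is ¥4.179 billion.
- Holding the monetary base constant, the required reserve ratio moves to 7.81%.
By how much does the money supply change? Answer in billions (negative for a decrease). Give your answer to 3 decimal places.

Initially m₁ = (1 + 0.3489) / (0.262 + 0.029 + 0.3489) ≈ 2.10799, so M₁ = 2.10799 × 4.179 ≈ 8.8093 billion.
After the change m₂ = (1 + 0.3489) / (0.0781 + 0.029 + 0.3489) ≈ 2.95811, so M₂ = 2.95811 × 4.179 ≈ 12.3619 billion.
ΔM = M₂ − M₁ = 12.3619 − 8.8093 = 3.5526 billion.

¥3.553 billion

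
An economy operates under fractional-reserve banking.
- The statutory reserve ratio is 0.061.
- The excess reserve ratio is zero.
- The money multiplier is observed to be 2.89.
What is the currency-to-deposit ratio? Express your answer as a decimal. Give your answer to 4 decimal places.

Using m = 2.89. From m = (1 + c)/(c + rr + e), rearranging gives 1 + c = m·(c + rr + e), so c·(1 − m) = m·(rr + e) − 1.
Hence c = [m·(rr + e) − 1]/(1 − m) = [2.89 × (0.061 + 0) − 1] / (1 − 2.89) ≈ 0.435825.

0.4358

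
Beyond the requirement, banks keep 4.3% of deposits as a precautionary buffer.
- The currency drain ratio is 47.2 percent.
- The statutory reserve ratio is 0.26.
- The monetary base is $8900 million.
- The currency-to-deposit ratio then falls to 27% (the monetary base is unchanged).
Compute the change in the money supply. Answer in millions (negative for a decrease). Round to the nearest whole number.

Initially m₁ = (1 + 0.472) / (0.26 + 0.043 + 0.472) ≈ 1.89935, so M₁ = 1.89935 × 8900 = 16904.215 million.
After the change m₂ = (1 + 0.27) / (0.26 + 0.043 + 0.27) ≈ 2.21640, so M₂ = 2.21640 × 8900 = 19725.96 million.
ΔM = M₂ − M₁ = 19725.96 − 16904.215 = 2821.745 million.

$2822 million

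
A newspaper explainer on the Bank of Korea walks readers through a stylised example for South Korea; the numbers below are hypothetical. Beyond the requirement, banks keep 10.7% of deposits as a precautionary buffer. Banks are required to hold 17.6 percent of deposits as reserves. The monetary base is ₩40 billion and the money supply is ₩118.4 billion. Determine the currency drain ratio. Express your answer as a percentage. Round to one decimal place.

Using m = M/MB = 118.4/40 = 2.960000. From m = (1 + c)/(c + rr + e), rearranging gives 1 + c = m·(c + rr + e), so c·(1 − m) = m·(rr + e) − 1.
Hence c = [m·(rr + e) − 1]/(1 − m) = [2.960000 × (0.176 + 0.107) − 1] / (1 − 2.960000) ≈ 0.082816.

8.3%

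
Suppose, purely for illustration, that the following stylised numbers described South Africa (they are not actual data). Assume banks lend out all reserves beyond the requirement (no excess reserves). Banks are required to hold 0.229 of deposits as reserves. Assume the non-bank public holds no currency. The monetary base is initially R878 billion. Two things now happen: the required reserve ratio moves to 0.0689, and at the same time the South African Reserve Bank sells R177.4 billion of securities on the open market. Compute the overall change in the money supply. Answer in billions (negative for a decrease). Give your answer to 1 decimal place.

R6334.3 billion

Before: m₁ = 1 / (0.229) ≈ 4.36681, MB₁ = 878, so M₁ = 4.36681 × 878 ≈ 3834.0592 billion.
After: m₂ = 1 / (0.0689) ≈ 14.51379, MB₂ = 878 − 177.4 = 700.6, so M₂ = 14.51379 × 700.6 ≈ 10168.3613 billion.
ΔM = M₂ − M₁ = 10168.3613 − 3834.0592 = 6334.3021 billion.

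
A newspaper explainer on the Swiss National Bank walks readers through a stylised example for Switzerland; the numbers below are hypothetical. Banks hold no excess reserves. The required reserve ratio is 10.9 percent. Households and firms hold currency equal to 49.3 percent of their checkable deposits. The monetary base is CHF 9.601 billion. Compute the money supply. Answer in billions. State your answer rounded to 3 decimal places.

The money multiplier is m = (1 + c) / (rr + c) = (1 + 0.493) / (0.109 + 0.493) ≈ 2.48007.
So M = m × MB = 2.48007 × 9.601 ≈ 23.8112 billion.

CHF 23.811 billion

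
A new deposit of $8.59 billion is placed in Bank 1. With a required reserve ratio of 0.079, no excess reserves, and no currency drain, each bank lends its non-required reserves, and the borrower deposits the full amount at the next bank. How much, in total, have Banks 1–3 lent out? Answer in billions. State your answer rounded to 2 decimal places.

$21.91 billion

Bank i lends (1 − rr)^i of the original deposit: Bank 1 lends 8.59·0.9210 ≈ 7.9114, Bank 2 lends 8.59·0.9210² ≈ 7.2864, and so on.
Summing a geometric series: total = 8.59·[0.9210·(1 − 0.9210^3) / (1 − 0.9210)] ≈ 21.9085 billion.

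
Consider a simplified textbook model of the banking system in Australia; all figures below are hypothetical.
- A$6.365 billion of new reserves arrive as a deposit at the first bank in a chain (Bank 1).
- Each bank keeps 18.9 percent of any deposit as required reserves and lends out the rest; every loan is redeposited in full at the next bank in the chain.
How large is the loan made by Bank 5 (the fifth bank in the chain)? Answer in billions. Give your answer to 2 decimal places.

A$2.23 billion

Each bank lends a fraction (1 − rr) = 0.8110 of the deposit it receives, so Bank 5 receives 6.365·0.8110^4 and lends 6.365·0.8110^5 ≈ 2.2331 billion.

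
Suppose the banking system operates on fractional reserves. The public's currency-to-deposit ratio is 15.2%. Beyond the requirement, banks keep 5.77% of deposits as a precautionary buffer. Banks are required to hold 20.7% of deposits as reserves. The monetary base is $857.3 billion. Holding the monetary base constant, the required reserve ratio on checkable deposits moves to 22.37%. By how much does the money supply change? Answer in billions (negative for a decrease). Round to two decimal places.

-91.32 billion

Initially m₁ = (1 + 0.152) / (0.207 + 0.0577 + 0.152) ≈ 2.764579, so M₁ = 2.764579 × 857.3 ≈ 2370.0736 billion.
After the change m₂ = (1 + 0.152) / (0.2237 + 0.0577 + 0.152) ≈ 2.658053, so M₂ = 2.658053 × 857.3 ≈ 2278.7488 billion.
ΔM = M₂ − M₁ = 2278.7488 − 2370.0736 = -91.3248 billion.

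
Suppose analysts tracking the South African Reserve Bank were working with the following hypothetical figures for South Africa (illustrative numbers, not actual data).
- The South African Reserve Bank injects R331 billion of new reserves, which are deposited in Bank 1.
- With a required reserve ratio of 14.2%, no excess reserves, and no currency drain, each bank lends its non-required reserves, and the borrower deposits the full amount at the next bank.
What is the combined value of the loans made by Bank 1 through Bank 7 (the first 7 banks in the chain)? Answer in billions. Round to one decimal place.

Bank i lends (1 − rr)^i of the original deposit: Bank 1 lends 331·0.8580 = 283.9980, Bank 2 lends 331·0.8580² ≈ 243.6703, and so on.
Summing a geometric series: total = 331·[0.8580·(1 − 0.8580^7) / (1 − 0.8580)] ≈ 1315.3842 billion.

R1315.4 billion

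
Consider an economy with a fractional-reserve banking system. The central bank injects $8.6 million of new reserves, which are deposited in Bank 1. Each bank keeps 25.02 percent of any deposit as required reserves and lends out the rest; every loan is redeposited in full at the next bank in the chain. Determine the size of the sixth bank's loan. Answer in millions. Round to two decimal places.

$1.53 million

Each bank lends a fraction (1 − rr) = 0.7498 of the deposit it receives, so Bank 6 receives 8.6·0.7498^5 and lends 8.6·0.7498^6 ≈ 1.5282 million.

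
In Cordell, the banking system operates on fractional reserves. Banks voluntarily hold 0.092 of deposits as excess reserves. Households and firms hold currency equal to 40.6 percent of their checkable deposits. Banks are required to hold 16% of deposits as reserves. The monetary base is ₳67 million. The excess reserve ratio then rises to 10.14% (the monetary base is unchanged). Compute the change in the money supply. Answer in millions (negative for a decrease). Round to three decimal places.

-2.016 million

Initially m₁ = (1 + 0.406) / (0.16 + 0.092 + 0.406) ≈ 2.136778, so M₁ = 2.136778 × 67 ≈ 143.1641 million.
After the change m₂ = (1 + 0.406) / (0.16 + 0.1014 + 0.406) ≈ 2.106683, so M₂ = 2.106683 × 67 ≈ 141.1478 million.
ΔM = M₂ − M₁ = 141.1478 − 143.1641 = -2.0163 million.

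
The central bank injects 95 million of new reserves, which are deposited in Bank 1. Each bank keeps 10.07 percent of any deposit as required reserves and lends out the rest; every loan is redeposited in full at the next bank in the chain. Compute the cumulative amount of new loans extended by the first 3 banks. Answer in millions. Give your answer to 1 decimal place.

Bank i lends (1 − rr)^i of the original deposit: Bank 1 lends 95·0.8993 = 85.4335, Bank 2 lends 95·0.8993² ≈ 76.8303, and so on.
Summing a geometric series: total = 95·[0.8993·(1 − 0.8993^3) / (1 − 0.8993)] ≈ 231.3574 million.

231.4 million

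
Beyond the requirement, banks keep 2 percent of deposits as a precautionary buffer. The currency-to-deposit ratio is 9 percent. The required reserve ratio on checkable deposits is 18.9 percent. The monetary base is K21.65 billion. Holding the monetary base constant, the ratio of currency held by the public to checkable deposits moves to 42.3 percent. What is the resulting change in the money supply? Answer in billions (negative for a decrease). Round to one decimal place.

-30.2 billion

Initially m₁ = (1 + 0.09) / (0.189 + 0.02 + 0.09) ≈ 3.6455, so M₁ = 3.6455 × 21.65 ≈ 78.9251 billion.
After the change m₂ = (1 + 0.423) / (0.189 + 0.02 + 0.423) ≈ 2.2516, so M₂ = 2.2516 × 21.65 ≈ 48.7471 billion.
ΔM = M₂ − M₁ = 48.7471 − 78.9251 = -30.178 billion.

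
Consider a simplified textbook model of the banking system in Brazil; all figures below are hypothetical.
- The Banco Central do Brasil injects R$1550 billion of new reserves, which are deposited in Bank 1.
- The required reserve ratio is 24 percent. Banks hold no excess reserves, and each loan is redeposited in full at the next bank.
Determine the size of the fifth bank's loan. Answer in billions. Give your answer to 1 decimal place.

R$393.0 billion

Each bank lends a fraction (1 − rr) = 0.7600 of the deposit it receives, so Bank 5 receives 1550·0.7600^4 and lends 1550·0.7600^5 ≈ 393.0064 billion.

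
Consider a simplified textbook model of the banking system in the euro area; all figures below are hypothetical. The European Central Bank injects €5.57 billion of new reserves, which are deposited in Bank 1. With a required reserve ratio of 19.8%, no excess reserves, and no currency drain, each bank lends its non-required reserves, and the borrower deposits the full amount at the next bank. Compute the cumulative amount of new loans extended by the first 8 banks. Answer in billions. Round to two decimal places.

Bank i lends (1 − rr)^i of the original deposit: Bank 1 lends 5.57·0.8020 ≈ 4.4671, Bank 2 lends 5.57·0.8020² ≈ 3.5826, and so on.
Summing a geometric series: total = 5.57·[0.8020·(1 − 0.8020^8) / (1 − 0.8020)] ≈ 18.6998 billion.

€18.70 billion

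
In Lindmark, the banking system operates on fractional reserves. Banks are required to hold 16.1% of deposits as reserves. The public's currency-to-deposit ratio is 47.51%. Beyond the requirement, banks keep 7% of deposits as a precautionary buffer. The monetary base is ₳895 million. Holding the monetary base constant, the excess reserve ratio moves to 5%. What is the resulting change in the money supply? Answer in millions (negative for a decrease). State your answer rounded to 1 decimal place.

₳54.5 million

Initially m₁ = (1 + 0.4751) / (0.161 + 0.07 + 0.4751) ≈ 2.08908, so M₁ = 2.08908 × 895 = 1869.7266 million.
After the change m₂ = (1 + 0.4751) / (0.161 + 0.05 + 0.4751) ≈ 2.14998, so M₂ = 2.14998 × 895 = 1924.2321 million.
ΔM = M₂ − M₁ = 1924.2321 − 1869.7266 = 54.5055 million.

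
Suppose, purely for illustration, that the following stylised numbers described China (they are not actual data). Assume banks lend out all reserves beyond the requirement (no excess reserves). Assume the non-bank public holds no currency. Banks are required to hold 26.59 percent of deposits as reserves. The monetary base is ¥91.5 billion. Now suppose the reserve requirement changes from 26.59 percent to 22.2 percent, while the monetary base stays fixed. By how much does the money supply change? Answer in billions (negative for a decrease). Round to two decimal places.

Initially m₁ = 1 / (0.2659) ≈ 3.76081, so M₁ = 3.76081 × 91.5 ≈ 344.1141 billion.
After the change m₂ = 1 / (0.222) ≈ 4.50450, so M₂ = 4.50450 × 91.5 ≈ 412.1618 billion.
ΔM = M₂ − M₁ = 412.1618 − 344.1141 = 68.0477 billion.

¥68.05 billion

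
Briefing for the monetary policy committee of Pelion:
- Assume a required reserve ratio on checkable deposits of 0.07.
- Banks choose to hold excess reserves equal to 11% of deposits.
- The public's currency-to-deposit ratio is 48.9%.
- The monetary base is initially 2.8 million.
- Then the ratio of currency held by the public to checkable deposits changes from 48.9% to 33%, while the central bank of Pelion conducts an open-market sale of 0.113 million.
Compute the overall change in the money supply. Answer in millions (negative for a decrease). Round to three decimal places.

0.775 million

Before: m₁ = (1 + 0.489) / (0.07 + 0.11 + 0.489) ≈ 2.22571, MB₁ = 2.8, so M₁ = 2.22571 × 2.8 ≈ 6.232 million.
After: m₂ = (1 + 0.33) / (0.07 + 0.11 + 0.33) ≈ 2.60784, MB₂ = 2.8 − 0.113 = 2.687, so M₂ = 2.60784 × 2.687 ≈ 7.0073 million.
ΔM = M₂ − M₁ = 7.0073 − 6.232 = 0.7753 million.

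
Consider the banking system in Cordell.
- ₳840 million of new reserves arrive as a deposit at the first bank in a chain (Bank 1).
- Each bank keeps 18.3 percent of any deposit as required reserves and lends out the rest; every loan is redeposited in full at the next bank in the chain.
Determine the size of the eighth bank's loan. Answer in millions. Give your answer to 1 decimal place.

Each bank lends a fraction (1 − rr) = 0.8170 of the deposit it receives, so Bank 8 receives 840·0.8170^7 and lends 840·0.8170^8 ≈ 166.7461 million.

₳166.7 million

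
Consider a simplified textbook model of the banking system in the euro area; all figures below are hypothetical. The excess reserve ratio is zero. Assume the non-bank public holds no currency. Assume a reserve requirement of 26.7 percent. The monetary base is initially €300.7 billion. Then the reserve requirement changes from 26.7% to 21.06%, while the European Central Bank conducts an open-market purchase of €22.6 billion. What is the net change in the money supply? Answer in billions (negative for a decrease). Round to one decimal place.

€408.9 billion

Before: m₁ = 1 / (0.267) ≈ 3.74532, MB₁ = 300.7, so M₁ = 3.74532 × 300.7 ≈ 1126.2177 billion.
After: m₂ = 1 / (0.2106) ≈ 4.74834, MB₂ = 300.7 + 22.6 = 323.3, so M₂ = 4.74834 × 323.3 ≈ 1535.1383 billion.
ΔM = M₂ − M₁ = 1535.1383 − 1126.2177 = 408.9206 billion.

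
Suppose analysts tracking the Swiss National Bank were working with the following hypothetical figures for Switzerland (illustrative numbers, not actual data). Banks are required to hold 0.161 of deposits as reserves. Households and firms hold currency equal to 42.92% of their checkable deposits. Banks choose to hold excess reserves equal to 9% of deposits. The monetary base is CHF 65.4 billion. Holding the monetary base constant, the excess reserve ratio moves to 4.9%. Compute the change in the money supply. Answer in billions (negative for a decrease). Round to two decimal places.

CHF 8.81 billion

Initially m₁ = (1 + 0.4292) / (0.161 + 0.09 + 0.4292) ≈ 2.10115, so M₁ = 2.10115 × 65.4 ≈ 137.4152 billion.
After the change m₂ = (1 + 0.4292) / (0.161 + 0.049 + 0.4292) ≈ 2.23592, so M₂ = 2.23592 × 65.4 ≈ 146.2292 billion.
ΔM = M₂ − M₁ = 146.2292 − 137.4152 = 8.814 billion.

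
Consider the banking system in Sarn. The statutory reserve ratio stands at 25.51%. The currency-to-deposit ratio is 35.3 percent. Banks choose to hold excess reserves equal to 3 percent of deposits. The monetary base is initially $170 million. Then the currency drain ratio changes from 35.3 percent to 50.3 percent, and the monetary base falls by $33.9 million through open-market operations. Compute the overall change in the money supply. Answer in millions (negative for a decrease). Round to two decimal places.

-100.90 million

Before: m₁ = (1 + 0.353) / (0.2551 + 0.03 + 0.353) ≈ 2.120357, MB₁ = 170, so M₁ = 2.120357 × 170 ≈ 360.4607 million.
After: m₂ = (1 + 0.503) / (0.2551 + 0.03 + 0.503) ≈ 1.907118, MB₂ = 170 − 33.9 = 136.1, so M₂ = 1.907118 × 136.1 ≈ 259.5588 million.
ΔM = M₂ − M₁ = 259.5588 − 360.4607 = -100.9019 million.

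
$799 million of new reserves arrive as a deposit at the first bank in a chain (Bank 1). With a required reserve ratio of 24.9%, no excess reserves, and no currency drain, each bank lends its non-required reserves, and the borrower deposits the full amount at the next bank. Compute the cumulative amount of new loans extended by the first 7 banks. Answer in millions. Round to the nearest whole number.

$2085 million

Bank i lends (1 − rr)^i of the original deposit: Bank 1 lends 799·0.7510 = 600.0490, Bank 2 lends 799·0.7510² ≈ 450.6368, and so on.
Summing a geometric series: total = 799·[0.7510·(1 − 0.7510^7) / (1 − 0.7510)] ≈ 2085.1468 million.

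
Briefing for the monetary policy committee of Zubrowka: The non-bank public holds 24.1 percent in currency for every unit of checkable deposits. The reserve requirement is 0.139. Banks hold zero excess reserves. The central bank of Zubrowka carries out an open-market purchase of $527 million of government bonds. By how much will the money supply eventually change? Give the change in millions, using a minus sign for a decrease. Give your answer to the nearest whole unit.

$1721 million

The money multiplier is m = (1 + c) / (rr + c) = (1 + 0.241) / (0.139 + 0.241) ≈ 3.2658.
The purchase adds 527 million of base, so ΔM = m × ΔMB = 3.2658 × (+527) = 1721.0766 million.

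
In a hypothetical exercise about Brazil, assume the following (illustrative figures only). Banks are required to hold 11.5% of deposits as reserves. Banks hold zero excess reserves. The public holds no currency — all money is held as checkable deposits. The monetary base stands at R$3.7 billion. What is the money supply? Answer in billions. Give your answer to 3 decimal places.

With no currency drain or excess reserves, the money multiplier is m = 1/rr = 1/0.115 ≈ 8.69565.
Money supply M = m × MB = 8.69565 × 3.7 ≈ 32.1739 billion.

R$32.174 billion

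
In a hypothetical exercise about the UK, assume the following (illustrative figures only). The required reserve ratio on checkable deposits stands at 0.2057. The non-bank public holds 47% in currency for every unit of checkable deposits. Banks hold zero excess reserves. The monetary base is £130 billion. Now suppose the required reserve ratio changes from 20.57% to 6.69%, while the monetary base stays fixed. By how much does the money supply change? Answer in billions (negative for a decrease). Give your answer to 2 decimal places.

£73.11 billion

Initially m₁ = (1 + 0.47) / (0.2057 + 0.47) ≈ 2.175522, so M₁ = 2.175522 × 130 ≈ 282.8179 billion.
After the change m₂ = (1 + 0.47) / (0.0669 + 0.47) ≈ 2.737940, so M₂ = 2.737940 × 130 = 355.9322 billion.
ΔM = M₂ − M₁ = 355.9322 − 282.8179 = 73.1143 billion.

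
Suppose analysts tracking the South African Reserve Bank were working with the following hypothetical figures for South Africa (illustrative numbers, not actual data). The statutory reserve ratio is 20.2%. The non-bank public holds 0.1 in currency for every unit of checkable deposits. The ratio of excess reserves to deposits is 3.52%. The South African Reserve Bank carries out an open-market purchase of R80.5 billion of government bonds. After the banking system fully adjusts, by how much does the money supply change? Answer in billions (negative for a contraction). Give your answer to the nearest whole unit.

R263 billion

The money multiplier is m = (1 + c) / (rr + e + c) = (1 + 0.1) / (0.202 + 0.0352 + 0.1) ≈ 3.2622.
The purchase adds 80.5 billion of base, so ΔM = m × ΔMB = 3.2622 × (+80.5) = 262.6071 billion.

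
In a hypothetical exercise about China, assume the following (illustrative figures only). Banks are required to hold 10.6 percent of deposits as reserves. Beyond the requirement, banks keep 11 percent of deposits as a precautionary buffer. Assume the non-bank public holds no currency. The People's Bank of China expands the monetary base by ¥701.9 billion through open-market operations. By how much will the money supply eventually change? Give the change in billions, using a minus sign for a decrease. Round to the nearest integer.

The money multiplier is m = 1 / (rr + e) = 1 / (0.106 + 0.11) ≈ 4.6296.
The purchase adds 701.9 billion of base, so ΔM = m × ΔMB = 4.6296 × (+701.9) ≈ 3249.5162 billion.

¥3250 billion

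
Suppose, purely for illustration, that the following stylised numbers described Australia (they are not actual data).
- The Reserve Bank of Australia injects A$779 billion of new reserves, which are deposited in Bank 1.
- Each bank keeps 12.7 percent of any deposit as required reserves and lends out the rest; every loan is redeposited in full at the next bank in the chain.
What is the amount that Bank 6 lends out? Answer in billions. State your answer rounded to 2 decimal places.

Each bank lends a fraction (1 − rr) = 0.8730 of the deposit it receives, so Bank 6 receives 779·0.8730^5 and lends 779·0.8730^6 ≈ 344.8442 billion.

A$344.84 billion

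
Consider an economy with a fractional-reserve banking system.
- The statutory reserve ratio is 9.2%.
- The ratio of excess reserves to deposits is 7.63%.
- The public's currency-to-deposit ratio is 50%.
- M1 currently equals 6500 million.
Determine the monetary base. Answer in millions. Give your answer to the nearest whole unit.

The money multiplier is m = (1 + c) / (rr + e + c) = (1 + 0.5) / (0.092 + 0.0763 + 0.5) ≈ 2.24450.
MB = M / m = 6500 / 2.24450 ≈ 2895.9679 million.

2896 million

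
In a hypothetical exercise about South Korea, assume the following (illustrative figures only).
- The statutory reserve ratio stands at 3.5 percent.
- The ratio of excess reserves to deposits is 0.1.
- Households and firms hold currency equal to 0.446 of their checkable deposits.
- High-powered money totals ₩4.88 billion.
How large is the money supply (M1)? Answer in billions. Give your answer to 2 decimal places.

₩12.15 billion

The money multiplier is m = (1 + c) / (rr + e + c) = (1 + 0.446) / (0.035 + 0.1 + 0.446) ≈ 2.4888.
So M = m × MB = 2.4888 × 4.88 ≈ 12.1453 billion.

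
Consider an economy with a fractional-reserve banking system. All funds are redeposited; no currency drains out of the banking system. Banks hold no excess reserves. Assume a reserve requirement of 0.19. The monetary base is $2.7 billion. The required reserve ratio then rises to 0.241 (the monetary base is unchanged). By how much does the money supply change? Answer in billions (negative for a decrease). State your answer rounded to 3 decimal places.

-3.007 billion

Initially m₁ = 1 / (0.19) ≈ 5.26316, so M₁ = 5.26316 × 2.7 ≈ 14.2105 billion.
After the change m₂ = 1 / (0.241) ≈ 4.14938, so M₂ = 4.14938 × 2.7 ≈ 11.2033 billion.
ΔM = M₂ − M₁ = 11.2033 − 14.2105 = -3.0072 billion.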